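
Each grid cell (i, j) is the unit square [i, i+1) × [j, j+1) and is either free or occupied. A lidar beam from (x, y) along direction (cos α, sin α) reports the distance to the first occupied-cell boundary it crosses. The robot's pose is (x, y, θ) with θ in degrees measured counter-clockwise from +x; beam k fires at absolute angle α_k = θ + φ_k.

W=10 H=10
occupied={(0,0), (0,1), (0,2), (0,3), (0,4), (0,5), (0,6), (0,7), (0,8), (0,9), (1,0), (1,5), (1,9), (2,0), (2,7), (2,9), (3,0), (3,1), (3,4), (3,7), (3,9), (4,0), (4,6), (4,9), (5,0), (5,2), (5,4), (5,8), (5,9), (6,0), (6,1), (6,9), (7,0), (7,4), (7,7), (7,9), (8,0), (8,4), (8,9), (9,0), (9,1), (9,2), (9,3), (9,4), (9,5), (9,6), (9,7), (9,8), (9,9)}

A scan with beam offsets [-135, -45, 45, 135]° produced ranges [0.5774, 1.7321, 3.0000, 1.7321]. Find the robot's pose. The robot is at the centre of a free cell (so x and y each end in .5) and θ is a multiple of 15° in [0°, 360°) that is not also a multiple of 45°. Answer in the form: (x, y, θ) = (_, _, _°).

(x, y, θ) = (7.5, 5.5, 75°)

The pose lattice has 51·16 = 816 candidates. Test each by forward raycasting.
  (8.5, 7.5, 300°): beam 1 = 0.5176 ≠ 0.5774 ✗
  (1.5, 2.5, 240°): beam 1 = 1.9319 ≠ 0.5774 ✗
  (5.5, 5.5, 300°): beam 1 = 4.6587 ≠ 0.5774 ✗
  (5.5, 3.5, 165°): beam 1 = 1.7321 ≠ 0.5774 ✗
  (8.5, 1.5, 330°): beam 1 = 1.5529 ≠ 0.5774 ✗
  …
  (7.5, 5.5, 75°): r_1=0.5774, r_2=1.7321, r_3=3.0000, r_4=1.7321 — all match ✓
Only this pose fits every beam.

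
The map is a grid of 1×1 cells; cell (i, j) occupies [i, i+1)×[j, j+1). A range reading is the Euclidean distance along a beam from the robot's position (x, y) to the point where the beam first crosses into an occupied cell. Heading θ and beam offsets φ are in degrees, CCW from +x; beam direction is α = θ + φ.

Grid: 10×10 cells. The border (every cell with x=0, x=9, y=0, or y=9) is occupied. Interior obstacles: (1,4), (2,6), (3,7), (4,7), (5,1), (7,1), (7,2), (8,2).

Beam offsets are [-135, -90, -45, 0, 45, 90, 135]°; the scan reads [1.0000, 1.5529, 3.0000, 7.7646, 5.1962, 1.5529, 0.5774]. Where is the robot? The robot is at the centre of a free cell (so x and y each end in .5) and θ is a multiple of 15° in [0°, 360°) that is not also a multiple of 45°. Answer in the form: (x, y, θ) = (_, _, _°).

(x, y, θ) = (1.5, 2.5, 15°)

The pose lattice has 56·16 = 896 candidates. Test each by forward raycasting.
  (2.5, 8.5, 165°): beam 2 = 0.5176 ≠ 1.5529 ✗
  (5.5, 5.5, 150°): beam 1 = 3.6235 ≠ 1.0000 ✗
  (4.5, 6.5, 75°): beam 1 = 5.0000 ≠ 1.0000 ✗
  (2.5, 3.5, 165°): beam 1 = 7.5056 ≠ 1.0000 ✗
  …
  (1.5, 2.5, 15°): r_1=1.0000, r_2=1.5529, r_3=3.0000, r_4=7.7646, r_5=5.1962, r_6=1.5529, r_7=0.5774 — all match ✓
Unique over the lattice → pose = (1.5, 2.5, 15°).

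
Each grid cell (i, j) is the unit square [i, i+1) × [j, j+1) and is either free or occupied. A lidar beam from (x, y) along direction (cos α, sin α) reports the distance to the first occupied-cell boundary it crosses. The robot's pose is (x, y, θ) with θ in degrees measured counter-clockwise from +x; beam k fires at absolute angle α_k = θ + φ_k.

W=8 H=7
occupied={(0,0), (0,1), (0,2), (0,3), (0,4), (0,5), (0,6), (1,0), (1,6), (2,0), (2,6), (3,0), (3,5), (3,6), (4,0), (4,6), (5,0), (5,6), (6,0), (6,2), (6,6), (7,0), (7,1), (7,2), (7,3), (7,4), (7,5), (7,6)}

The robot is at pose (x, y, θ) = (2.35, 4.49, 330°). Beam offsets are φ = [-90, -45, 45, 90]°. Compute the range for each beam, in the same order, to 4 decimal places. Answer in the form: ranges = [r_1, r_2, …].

beam 1: φ=-90°, α=240°
  direction (-0.5000, -0.8660); cell (2,4); t to first gridline: x 0.7000, y 0.5658 (then +2.0000 / +1.1547)
    (2,3) via y @ 0.5658
    (1,3) via x @ 0.7000
    (1,2) via y @ 1.7205
    (0,2) via x @ 2.7000  # hit
  → r_1 = 2.7000
beam 2: φ=-45°, α=285°
  direction (0.2588, -0.9659); cell (2,4); t to first gridline: x 2.5114, y 0.5073 (then +3.8637 / +1.0353)
    (2,3) via y @ 0.5073
    (2,2) via y @ 1.5426
    (3,2) via x @ 2.5114
    (3,1) via y @ 2.5778
    (3,0) via y @ 3.6131  # hit
  → r_2 = 3.6131
beam 3: φ=45°, α=15°
  direction (0.9659, 0.2588); cell (2,4); t to first gridline: x 0.6729, y 1.9705 (then +1.0353 / +3.8637)
    (3,4) via x @ 0.6729
    (4,4) via x @ 1.7082
    (4,5) via y @ 1.9705
    (5,5) via x @ 2.7435
    (6,5) via x @ 3.7788
    (7,5) via x @ 4.8140  # hit
  → r_3 = 4.8140
beam 4: φ=90°, α=60°
  direction (0.5000, 0.8660); cell (2,4); t to first gridline: x 1.3000, y 0.5889 (then +2.0000 / +1.1547)
    (2,5) via y @ 0.5889
    (3,5) via x @ 1.3000  # hit
  → r_4 = 1.3000

ranges = [2.7000, 3.6131, 4.8140, 1.3000]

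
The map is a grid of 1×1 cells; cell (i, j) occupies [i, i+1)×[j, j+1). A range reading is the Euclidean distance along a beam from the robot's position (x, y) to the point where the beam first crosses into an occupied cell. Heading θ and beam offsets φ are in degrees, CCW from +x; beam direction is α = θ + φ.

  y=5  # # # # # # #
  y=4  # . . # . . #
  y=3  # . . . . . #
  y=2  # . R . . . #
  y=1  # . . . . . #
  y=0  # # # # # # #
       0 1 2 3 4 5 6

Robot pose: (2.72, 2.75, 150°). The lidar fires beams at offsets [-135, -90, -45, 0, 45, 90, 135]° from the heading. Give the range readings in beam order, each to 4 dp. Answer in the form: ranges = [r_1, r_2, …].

ranges = [3.3957, 1.4434, 2.3294, 1.9861, 1.7807, 2.0207, 1.8117]

beam 1: φ=-135°, α=15°
  cosα=0.9659 sinα=0.2588 | (2,2) | tMaxX 0.2899 tMaxY 0.9659 | tΔX 1.0353 tΔY 3.8637
    t=0.2899 [x] (3,2)
    t=0.9659 [y] (3,3)
    t=1.3252 [x] (4,3)
    t=2.3604 [x] (5,3)
    t=3.3957 [x] (6,3) — stop
  → r_1 = 3.3957
beam 2: φ=-90°, α=60°
  cosα=0.5000 sinα=0.8660 | (2,2) | tMaxX 0.5600 tMaxY 0.2887 | tΔX 2.0000 tΔY 1.1547
    t=0.2887 [y] (2,3)
    t=0.5600 [x] (3,3)
    t=1.4434 [y] (3,4) — stop
  → r_2 = 1.4434
beam 3: φ=-45°, α=105°
  cosα=-0.2588 sinα=0.9659 | (2,2) | tMaxX 2.7819 tMaxY 0.2588 | tΔX 3.8637 tΔY 1.0353
    t=0.2588 [y] (2,3)
    t=1.2941 [y] (2,4)
    t=2.3294 [y] (2,5) — stop
  → r_3 = 2.3294
beam 4: φ=0°, α=150°
  cosα=-0.8660 sinα=0.5000 | (2,2) | tMaxX 0.8314 tMaxY 0.5000 | tΔX 1.1547 tΔY 2.0000
    t=0.5000 [y] (2,3)
    t=0.8314 [x] (1,3)
    t=1.9861 [x] (0,3) — stop
  → r_4 = 1.9861
beam 5: φ=45°, α=195°
  cosα=-0.9659 sinα=-0.2588 | (2,2) | tMaxX 0.7454 tMaxY 2.8978 | tΔX 1.0353 tΔY 3.8637
    t=0.7454 [x] (1,2)
    t=1.7807 [x] (0,2) — stop
  → r_5 = 1.7807
beam 6: φ=90°, α=240°
  cosα=-0.5000 sinα=-0.8660 | (2,2) | tMaxX 1.4400 tMaxY 0.8660 | tΔX 2.0000 tΔY 1.1547
    t=0.8660 [y] (2,1)
    t=1.4400 [x] (1,1)
    t=2.0207 [y] (1,0) — stop
  → r_6 = 2.0207
beam 7: φ=135°, α=285°
  cosα=0.2588 sinα=-0.9659 | (2,2) | tMaxX 1.0818 tMaxY 0.7765 | tΔX 3.8637 tΔY 1.0353
    t=0.7765 [y] (2,1)
    t=1.0818 [x] (3,1)
    t=1.8117 [y] (3,0) — stop
  → r_7 = 1.8117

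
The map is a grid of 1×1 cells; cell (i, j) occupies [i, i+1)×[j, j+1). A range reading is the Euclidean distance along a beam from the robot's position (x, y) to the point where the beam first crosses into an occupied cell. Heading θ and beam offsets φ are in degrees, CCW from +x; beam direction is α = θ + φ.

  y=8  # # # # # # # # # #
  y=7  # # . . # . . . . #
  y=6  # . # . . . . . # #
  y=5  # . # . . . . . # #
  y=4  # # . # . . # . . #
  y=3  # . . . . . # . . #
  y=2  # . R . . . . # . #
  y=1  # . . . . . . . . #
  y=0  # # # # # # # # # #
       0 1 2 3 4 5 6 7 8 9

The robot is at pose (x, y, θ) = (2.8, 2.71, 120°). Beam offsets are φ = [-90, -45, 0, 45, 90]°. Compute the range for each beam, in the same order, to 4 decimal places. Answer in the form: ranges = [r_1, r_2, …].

beam 1: φ=-90°, α=30°
  direction (0.8660, 0.5000); cell (2,2); t to first gridline: x 0.2309, y 0.5800 (then +1.1547 / +2.0000)
    (3,2) via x @ 0.2309
    (3,3) via y @ 0.5800
    (4,3) via x @ 1.3856
    (5,3) via x @ 2.5403
    (5,4) via y @ 2.5800
    (6,4) via x @ 3.6950  # hit
  → r_1 = 3.6950
beam 2: φ=-45°, α=75°
  direction (0.2588, 0.9659); cell (2,2); t to first gridline: x 0.7727, y 0.3002 (then +3.8637 / +1.0353)
    (2,3) via y @ 0.3002
    (3,3) via x @ 0.7727
    (3,4) via y @ 1.3355  # hit
  → r_2 = 1.3355
beam 3: φ=0°, α=120°
  direction (-0.5000, 0.8660); cell (2,2); t to first gridline: x 1.6000, y 0.3349 (then +2.0000 / +1.1547)
    (2,3) via y @ 0.3349
    (2,4) via y @ 1.4896
    (1,4) via x @ 1.6000  # hit
  → r_3 = 1.6000
beam 4: φ=45°, α=165°
  direction (-0.9659, 0.2588); cell (2,2); t to first gridline: x 0.8282, y 1.1205 (then +1.0353 / +3.8637)
    (1,2) via x @ 0.8282
    (1,3) via y @ 1.1205
    (0,3) via x @ 1.8635  # hit
  → r_4 = 1.8635
beam 5: φ=90°, α=210°
  direction (-0.8660, -0.5000); cell (2,2); t to first gridline: x 0.9238, y 1.4200 (then +1.1547 / +2.0000)
    (1,2) via x @ 0.9238
    (1,1) via y @ 1.4200
    (0,1) via x @ 2.0785  # hit
  → r_5 = 2.0785

ranges = [3.6950, 1.3355, 1.6000, 1.8635, 2.0785]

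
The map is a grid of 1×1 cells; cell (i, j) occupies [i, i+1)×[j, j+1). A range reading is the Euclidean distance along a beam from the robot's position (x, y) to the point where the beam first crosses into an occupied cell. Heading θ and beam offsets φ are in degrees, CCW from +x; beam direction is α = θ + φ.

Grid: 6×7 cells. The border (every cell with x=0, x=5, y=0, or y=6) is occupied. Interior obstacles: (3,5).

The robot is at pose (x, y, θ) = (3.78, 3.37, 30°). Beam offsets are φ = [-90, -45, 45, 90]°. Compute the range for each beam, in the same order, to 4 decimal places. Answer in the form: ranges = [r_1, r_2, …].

beam 1: φ=-90°, α=300°
  cosα=0.5000 sinα=-0.8660 | (3,3) | tMaxX 0.4400 tMaxY 0.4272 | tΔX 2.0000 tΔY 1.1547
    t=0.4272 [y] (3,2)
    t=0.4400 [x] (4,2)
    t=1.5819 [y] (4,1)
    t=2.4400 [x] (5,1) — stop
  → r_1 = 2.4400
beam 2: φ=-45°, α=345°
  cosα=0.9659 sinα=-0.2588 | (3,3) | tMaxX 0.2278 tMaxY 1.4296 | tΔX 1.0353 tΔY 3.8637
    t=0.2278 [x] (4,3)
    t=1.2630 [x] (5,3) — stop
  → r_2 = 1.2630
beam 3: φ=45°, α=75°
  cosα=0.2588 sinα=0.9659 | (3,3) | tMaxX 0.8500 tMaxY 0.6522 | tΔX 3.8637 tΔY 1.0353
    t=0.6522 [y] (3,4)
    t=0.8500 [x] (4,4)
    t=1.6875 [y] (4,5)
    t=2.7228 [y] (4,6) — stop
  → r_3 = 2.7228
beam 4: φ=90°, α=120°
  cosα=-0.5000 sinα=0.8660 | (3,3) | tMaxX 1.5600 tMaxY 0.7275 | tΔX 2.0000 tΔY 1.1547
    t=0.7275 [y] (3,4)
    t=1.5600 [x] (2,4)
    t=1.8822 [y] (2,5)
    t=3.0369 [y] (2,6) — stop
  → r_4 = 3.0369

ranges = [2.4400, 1.2630, 2.7228, 3.0369]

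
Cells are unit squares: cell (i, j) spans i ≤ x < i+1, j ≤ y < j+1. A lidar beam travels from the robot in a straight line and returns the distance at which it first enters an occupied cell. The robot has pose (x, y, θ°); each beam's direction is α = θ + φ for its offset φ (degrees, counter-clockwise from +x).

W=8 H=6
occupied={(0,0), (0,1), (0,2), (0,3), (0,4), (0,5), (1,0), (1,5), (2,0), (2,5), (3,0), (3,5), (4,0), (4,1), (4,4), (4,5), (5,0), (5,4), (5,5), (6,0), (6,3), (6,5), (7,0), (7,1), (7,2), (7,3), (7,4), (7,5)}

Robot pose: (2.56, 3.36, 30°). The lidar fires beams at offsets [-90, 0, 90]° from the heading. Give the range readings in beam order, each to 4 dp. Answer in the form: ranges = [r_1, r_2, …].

ranges = [2.7251, 1.6628, 1.8937]

beam 1: φ=-90°, α=300°
  direction (0.5000, -0.8660); cell (2,3); t to first gridline: x 0.8800, y 0.4157 (then +2.0000 / +1.1547)
    (2,2) via y @ 0.4157
    (3,2) via x @ 0.8800
    (3,1) via y @ 1.5704
    (3,0) via y @ 2.7251  # hit
  → r_1 = 2.7251
beam 2: φ=0°, α=30°
  direction (0.8660, 0.5000); cell (2,3); t to first gridline: x 0.5081, y 1.2800 (then +1.1547 / +2.0000)
    (3,3) via x @ 0.5081
    (3,4) via y @ 1.2800
    (4,4) via x @ 1.6628  # hit
  → r_2 = 1.6628
beam 3: φ=90°, α=120°
  direction (-0.5000, 0.8660); cell (2,3); t to first gridline: x 1.1200, y 0.7390 (then +2.0000 / +1.1547)
    (2,4) via y @ 0.7390
    (1,4) via x @ 1.1200
    (1,5) via y @ 1.8937  # hit
  → r_3 = 1.8937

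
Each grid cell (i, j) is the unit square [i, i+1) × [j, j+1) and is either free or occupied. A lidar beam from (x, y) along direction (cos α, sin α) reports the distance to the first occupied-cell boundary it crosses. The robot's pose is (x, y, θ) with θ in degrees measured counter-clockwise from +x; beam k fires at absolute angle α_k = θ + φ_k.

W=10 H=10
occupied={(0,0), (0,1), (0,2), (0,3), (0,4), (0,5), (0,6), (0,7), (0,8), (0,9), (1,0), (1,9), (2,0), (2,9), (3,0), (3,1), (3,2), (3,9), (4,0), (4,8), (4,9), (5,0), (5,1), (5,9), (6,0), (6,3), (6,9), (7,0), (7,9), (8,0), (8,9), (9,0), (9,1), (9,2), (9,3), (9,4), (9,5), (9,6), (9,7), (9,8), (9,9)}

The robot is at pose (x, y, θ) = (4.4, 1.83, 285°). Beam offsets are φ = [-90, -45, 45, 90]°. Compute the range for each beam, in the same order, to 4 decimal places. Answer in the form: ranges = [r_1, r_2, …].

beam 1: φ=-90°, α=195°
  d=(-0.9659,-0.2588)  start (4,1)  tX=0.4141 tY=3.2069  stride 1/|dx|=1.0353 1/|dy|=3.8637
    cross x-line → (3,1), t=0.4141 (wall)
  → r_1 = 0.4141
beam 2: φ=-45°, α=240°
  d=(-0.5000,-0.8660)  start (4,1)  tX=0.8000 tY=0.9584  stride 1/|dx|=2.0000 1/|dy|=1.1547
    cross x-line → (3,1), t=0.8000 (wall)
  → r_2 = 0.8000
beam 3: φ=45°, α=330°
  d=(0.8660,-0.5000)  start (4,1)  tX=0.6928 tY=1.6600  stride 1/|dx|=1.1547 1/|dy|=2.0000
    cross x-line → (5,1), t=0.6928 (wall)
  → r_3 = 0.6928
beam 4: φ=90°, α=15°
  d=(0.9659,0.2588)  start (4,1)  tX=0.6212 tY=0.6568  stride 1/|dx|=1.0353 1/|dy|=3.8637
    cross x-line → (5,1), t=0.6212 (wall)
  → r_4 = 0.6212

ranges = [0.4141, 0.8000, 0.6928, 0.6212]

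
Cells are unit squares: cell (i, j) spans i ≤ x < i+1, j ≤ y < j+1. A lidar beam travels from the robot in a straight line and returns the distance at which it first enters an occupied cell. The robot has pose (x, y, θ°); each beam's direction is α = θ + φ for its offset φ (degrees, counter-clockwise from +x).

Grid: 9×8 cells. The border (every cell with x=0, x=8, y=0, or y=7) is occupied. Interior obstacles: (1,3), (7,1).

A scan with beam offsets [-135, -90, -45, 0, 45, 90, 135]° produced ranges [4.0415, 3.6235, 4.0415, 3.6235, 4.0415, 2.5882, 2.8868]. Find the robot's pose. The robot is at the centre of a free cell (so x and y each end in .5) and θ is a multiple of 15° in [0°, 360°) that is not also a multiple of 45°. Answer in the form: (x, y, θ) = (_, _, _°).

(x, y, θ) = (4.5, 3.5, 165°)

The pose lattice has 40·16 = 640 candidates. Test each by forward raycasting.
  (1.5, 6.5, 60°): beam 1 = 5.6940 ≠ 4.0415 ✗
  (5.5, 6.5, 75°): beam 1 = 5.0000 ≠ 4.0415 ✗
  (5.5, 2.5, 240°): beam 1 = 4.6587 ≠ 4.0415 ✗
  (6.5, 2.5, 285°): beam 1 = 6.3509 ≠ 4.0415 ✗
  …
  (4.5, 3.5, 165°): r_1=4.0415, r_2=3.6235, r_3=4.0415, r_4=3.6235, r_5=4.0415, r_6=2.5882, r_7=2.8868 — all match ✓
Unique over the lattice → pose = (4.5, 3.5, 165°).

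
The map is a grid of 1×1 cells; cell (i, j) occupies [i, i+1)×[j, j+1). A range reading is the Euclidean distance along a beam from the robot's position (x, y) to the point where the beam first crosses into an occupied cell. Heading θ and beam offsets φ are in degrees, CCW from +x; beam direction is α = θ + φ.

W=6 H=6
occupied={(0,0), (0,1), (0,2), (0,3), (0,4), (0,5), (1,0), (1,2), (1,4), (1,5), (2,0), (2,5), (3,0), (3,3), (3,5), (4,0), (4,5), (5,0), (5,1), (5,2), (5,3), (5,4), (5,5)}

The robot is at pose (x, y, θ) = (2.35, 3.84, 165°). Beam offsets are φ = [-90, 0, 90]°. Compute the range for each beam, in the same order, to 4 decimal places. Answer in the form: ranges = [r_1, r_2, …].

ranges = [1.2009, 0.6182, 1.3523]

beam 1: φ=-90°, α=75°
  cosα=0.2588 sinα=0.9659 | (2,3) | tMaxX 2.5114 tMaxY 0.1656 | tΔX 3.8637 tΔY 1.0353
    t=0.1656 [y] (2,4)
    t=1.2009 [y] (2,5) — stop
  → r_1 = 1.2009
beam 2: φ=0°, α=165°
  cosα=-0.9659 sinα=0.2588 | (2,3) | tMaxX 0.3623 tMaxY 0.6182 | tΔX 1.0353 tΔY 3.8637
    t=0.3623 [x] (1,3)
    t=0.6182 [y] (1,4) — stop
  → r_2 = 0.6182
beam 3: φ=90°, α=255°
  cosα=-0.2588 sinα=-0.9659 | (2,3) | tMaxX 1.3523 tMaxY 0.8696 | tΔX 3.8637 tΔY 1.0353
    t=0.8696 [y] (2,2)
    t=1.3523 [x] (1,2) — stop
  → r_3 = 1.3523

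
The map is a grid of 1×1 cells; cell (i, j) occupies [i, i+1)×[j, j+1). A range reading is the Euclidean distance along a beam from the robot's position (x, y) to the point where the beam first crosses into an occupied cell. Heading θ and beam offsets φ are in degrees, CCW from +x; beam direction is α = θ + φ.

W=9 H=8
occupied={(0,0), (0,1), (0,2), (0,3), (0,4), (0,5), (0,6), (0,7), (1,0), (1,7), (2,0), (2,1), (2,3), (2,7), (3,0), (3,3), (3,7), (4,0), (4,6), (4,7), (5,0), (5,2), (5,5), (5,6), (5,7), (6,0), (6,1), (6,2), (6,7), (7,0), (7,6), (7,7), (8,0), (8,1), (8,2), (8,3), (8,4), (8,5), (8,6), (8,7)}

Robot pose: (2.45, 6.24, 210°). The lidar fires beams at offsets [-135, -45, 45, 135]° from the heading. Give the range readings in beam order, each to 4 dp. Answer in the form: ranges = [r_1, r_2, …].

beam 1: φ=-135°, α=75°
  direction (0.2588, 0.9659); cell (2,6); t to first gridline: x 2.1250, y 0.7868 (then +3.8637 / +1.0353)
    (2,7) via y @ 0.7868  # hit
  → r_1 = 0.7868
beam 2: φ=-45°, α=165°
  direction (-0.9659, 0.2588); cell (2,6); t to first gridline: x 0.4659, y 2.9364 (then +1.0353 / +3.8637)
    (1,6) via x @ 0.4659
    (0,6) via x @ 1.5012  # hit
  → r_2 = 1.5012
beam 3: φ=45°, α=255°
  direction (-0.2588, -0.9659); cell (2,6); t to first gridline: x 1.7387, y 0.2485 (then +3.8637 / +1.0353)
    (2,5) via y @ 0.2485
    (2,4) via y @ 1.2837
    (1,4) via x @ 1.7387
    (1,3) via y @ 2.3190
    (1,2) via y @ 3.3543
    (1,1) via y @ 4.3896
    (1,0) via y @ 5.4248  # hit
  → r_3 = 5.4248
beam 4: φ=135°, α=345°
  direction (0.9659, -0.2588); cell (2,6); t to first gridline: x 0.5694, y 0.9273 (then +1.0353 / +3.8637)
    (3,6) via x @ 0.5694
    (3,5) via y @ 0.9273
    (4,5) via x @ 1.6047
    (5,5) via x @ 2.6400  # hit
  → r_4 = 2.6400

ranges = [0.7868, 1.5012, 5.4248, 2.6400]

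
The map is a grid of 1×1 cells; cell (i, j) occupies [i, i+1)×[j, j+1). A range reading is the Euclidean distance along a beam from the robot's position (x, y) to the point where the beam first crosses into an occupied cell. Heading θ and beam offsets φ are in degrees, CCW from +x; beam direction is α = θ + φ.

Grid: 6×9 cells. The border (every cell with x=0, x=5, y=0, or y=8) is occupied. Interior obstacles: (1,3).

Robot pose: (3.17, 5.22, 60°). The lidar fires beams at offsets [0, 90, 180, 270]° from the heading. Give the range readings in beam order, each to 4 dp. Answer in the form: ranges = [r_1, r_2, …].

beam 1: φ=0°, α=60°
  dir = (cos 60°, sin 60°) = (0.5000, 0.8660); from cell (3,5)
  next x-line at t=1.6600, next y-line at t=0.9007; Δt_x=2.0000, Δt_y=1.1547
    y: enter (3,6) at t=0.9007
    x: enter (4,6) at t=1.6600
    y: enter (4,7) at t=2.0554
    y: enter (4,8) at t=3.2101 ← occupied
  → r_1 = 3.2101
beam 2: φ=90°, α=150°
  dir = (cos 150°, sin 150°) = (-0.8660, 0.5000); from cell (3,5)
  next x-line at t=0.1963, next y-line at t=1.5600; Δt_x=1.1547, Δt_y=2.0000
    x: enter (2,5) at t=0.1963
    x: enter (1,5) at t=1.3510
    y: enter (1,6) at t=1.5600
    x: enter (0,6) at t=2.5057 ← occupied
  → r_2 = 2.5057
beam 3: φ=180°, α=240°
  dir = (cos 240°, sin 240°) = (-0.5000, -0.8660); from cell (3,5)
  next x-line at t=0.3400, next y-line at t=0.2540; Δt_x=2.0000, Δt_y=1.1547
    y: enter (3,4) at t=0.2540
    x: enter (2,4) at t=0.3400
    y: enter (2,3) at t=1.4087
    x: enter (1,3) at t=2.3400 ← occupied
  → r_3 = 2.3400
beam 4: φ=270°, α=330°
  dir = (cos 330°, sin 330°) = (0.8660, -0.5000); from cell (3,5)
  next x-line at t=0.9584, next y-line at t=0.4400; Δt_x=1.1547, Δt_y=2.0000
    y: enter (3,4) at t=0.4400
    x: enter (4,4) at t=0.9584
    x: enter (5,4) at t=2.1131 ← occupied
  → r_4 = 2.1131

ranges = [3.2101, 2.5057, 2.3400, 2.1131]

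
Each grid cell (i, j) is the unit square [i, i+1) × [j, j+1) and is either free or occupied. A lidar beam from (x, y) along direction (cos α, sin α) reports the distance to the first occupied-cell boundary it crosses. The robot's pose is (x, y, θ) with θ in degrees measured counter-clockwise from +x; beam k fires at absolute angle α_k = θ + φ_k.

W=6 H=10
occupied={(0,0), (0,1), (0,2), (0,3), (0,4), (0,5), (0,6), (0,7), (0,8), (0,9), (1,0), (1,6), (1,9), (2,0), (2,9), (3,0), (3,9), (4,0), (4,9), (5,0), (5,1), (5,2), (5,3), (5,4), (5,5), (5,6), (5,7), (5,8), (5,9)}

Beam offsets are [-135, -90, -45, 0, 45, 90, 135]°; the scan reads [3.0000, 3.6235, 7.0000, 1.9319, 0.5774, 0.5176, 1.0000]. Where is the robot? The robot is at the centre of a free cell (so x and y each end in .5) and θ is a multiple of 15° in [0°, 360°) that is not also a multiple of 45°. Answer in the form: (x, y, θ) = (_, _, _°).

Candidates: 31 free-cell centres × 16 headings = 496 poses. Raycast each; keep the one whose scan matches to 4 dp.
  (1.5, 4.5, 30°): beam 1 = 1.9319 ≠ 3.0000 ✗
  (4.5, 6.5, 15°): beam 1 = 6.3509 ≠ 3.0000 ✗
  (1.5, 7.5, 150°): beam 1 = 3.6235 ≠ 3.0000 ✗
  (2.5, 7.5, 120°): beam 1 = 2.5882 ≠ 3.0000 ✗
  …
  (1.5, 2.5, 105°): r_1=3.0000, r_2=3.6235, r_3=7.0000, r_4=1.9319, r_5=0.5774, r_6=0.5176, r_7=1.0000 — all match ✓
Unique over the lattice → pose = (1.5, 2.5, 105°).

(x, y, θ) = (1.5, 2.5, 105°)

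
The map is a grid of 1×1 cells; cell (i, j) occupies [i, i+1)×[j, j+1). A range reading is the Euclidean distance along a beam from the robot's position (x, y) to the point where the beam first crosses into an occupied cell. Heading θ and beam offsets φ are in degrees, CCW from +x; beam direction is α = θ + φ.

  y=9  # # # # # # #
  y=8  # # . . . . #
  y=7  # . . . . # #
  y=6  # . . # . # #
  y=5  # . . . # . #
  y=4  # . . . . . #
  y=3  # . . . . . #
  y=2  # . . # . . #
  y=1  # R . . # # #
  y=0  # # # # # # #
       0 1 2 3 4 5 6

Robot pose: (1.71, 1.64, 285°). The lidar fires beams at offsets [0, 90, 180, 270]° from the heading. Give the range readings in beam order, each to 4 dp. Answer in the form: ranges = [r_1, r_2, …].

beam 1: φ=0°, α=285°
  d=(0.2588,-0.9659)  start (1,1)  tX=1.1205 tY=0.6626  stride 1/|dx|=3.8637 1/|dy|=1.0353
    cross y-line → (1,0), t=0.6626 (wall)
  → r_1 = 0.6626
beam 2: φ=90°, α=15°
  d=(0.9659,0.2588)  start (1,1)  tX=0.3002 tY=1.3909  stride 1/|dx|=1.0353 1/|dy|=3.8637
    cross x-line → (2,1), t=0.3002
    cross x-line → (3,1), t=1.3355
    cross y-line → (3,2), t=1.3909 (wall)
  → r_2 = 1.3909
beam 3: φ=180°, α=105°
  d=(-0.2588,0.9659)  start (1,1)  tX=2.7432 tY=0.3727  stride 1/|dx|=3.8637 1/|dy|=1.0353
    cross y-line → (1,2), t=0.3727
    cross y-line → (1,3), t=1.4080
    cross y-line → (1,4), t=2.4433
    cross x-line → (0,4), t=2.7432 (wall)
  → r_3 = 2.7432
beam 4: φ=270°, α=195°
  d=(-0.9659,-0.2588)  start (1,1)  tX=0.7350 tY=2.4728  stride 1/|dx|=1.0353 1/|dy|=3.8637
    cross x-line → (0,1), t=0.7350 (wall)
  → r_4 = 0.7350

ranges = [0.6626, 1.3909, 2.7432, 0.7350]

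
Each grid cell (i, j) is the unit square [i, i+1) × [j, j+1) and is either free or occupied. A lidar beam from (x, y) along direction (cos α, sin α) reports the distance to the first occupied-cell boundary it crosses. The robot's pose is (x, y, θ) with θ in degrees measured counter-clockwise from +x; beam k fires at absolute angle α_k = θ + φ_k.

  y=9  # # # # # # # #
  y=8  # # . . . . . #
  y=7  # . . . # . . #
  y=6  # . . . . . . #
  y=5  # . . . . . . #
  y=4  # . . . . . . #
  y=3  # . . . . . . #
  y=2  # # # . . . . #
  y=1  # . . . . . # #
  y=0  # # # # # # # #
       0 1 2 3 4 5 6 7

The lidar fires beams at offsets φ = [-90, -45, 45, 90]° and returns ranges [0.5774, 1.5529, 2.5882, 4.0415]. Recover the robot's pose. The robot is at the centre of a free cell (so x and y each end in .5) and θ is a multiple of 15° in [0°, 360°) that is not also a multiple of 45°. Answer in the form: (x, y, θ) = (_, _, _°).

(x, y, θ) = (3.5, 2.5, 300°)

The pose lattice has 43·16 = 688 candidates. Test each by forward raycasting.
  (1.5, 4.5, 165°): beam 1 = 4.6587 ≠ 0.5774 ✗
  (6.5, 2.5, 30°): beam 2 = 0.5176 ≠ 1.5529 ✗
  (3.5, 8.5, 255°): beam 1 = 1.5529 ≠ 0.5774 ✗
  …
  (3.5, 2.5, 300°): r_1=0.5774, r_2=1.5529, r_3=2.5882, r_4=4.0415 — all match ✓
No second candidate reproduces the full scan.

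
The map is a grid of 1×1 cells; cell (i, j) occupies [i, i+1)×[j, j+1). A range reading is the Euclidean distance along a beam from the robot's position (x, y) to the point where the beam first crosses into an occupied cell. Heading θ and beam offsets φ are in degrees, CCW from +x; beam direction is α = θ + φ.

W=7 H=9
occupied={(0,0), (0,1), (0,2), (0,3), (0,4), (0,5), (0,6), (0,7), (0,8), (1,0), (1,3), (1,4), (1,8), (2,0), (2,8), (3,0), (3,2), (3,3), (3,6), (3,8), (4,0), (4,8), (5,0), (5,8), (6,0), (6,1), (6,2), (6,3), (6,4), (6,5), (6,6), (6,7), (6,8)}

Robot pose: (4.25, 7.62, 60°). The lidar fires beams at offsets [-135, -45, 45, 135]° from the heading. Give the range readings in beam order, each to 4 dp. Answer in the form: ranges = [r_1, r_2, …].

beam 1: φ=-135°, α=285°
  dir = (cos 285°, sin 285°) = (0.2588, -0.9659); from cell (4,7)
  next x-line at t=2.8978, next y-line at t=0.6419; Δt_x=3.8637, Δt_y=1.0353
    y: enter (4,6) at t=0.6419
    y: enter (4,5) at t=1.6771
    y: enter (4,4) at t=2.7124
    x: enter (5,4) at t=2.8978
    y: enter (5,3) at t=3.7477
    y: enter (5,2) at t=4.7830
    y: enter (5,1) at t=5.8183
    x: enter (6,1) at t=6.7615 ← occupied
  → r_1 = 6.7615
beam 2: φ=-45°, α=15°
  dir = (cos 15°, sin 15°) = (0.9659, 0.2588); from cell (4,7)
  next x-line at t=0.7765, next y-line at t=1.4682; Δt_x=1.0353, Δt_y=3.8637
    x: enter (5,7) at t=0.7765
    y: enter (5,8) at t=1.4682 ← occupied
  → r_2 = 1.4682
beam 3: φ=45°, α=105°
  dir = (cos 105°, sin 105°) = (-0.2588, 0.9659); from cell (4,7)
  next x-line at t=0.9659, next y-line at t=0.3934; Δt_x=3.8637, Δt_y=1.0353
    y: enter (4,8) at t=0.3934 ← occupied
  → r_3 = 0.3934
beam 4: φ=135°, α=195°
  dir = (cos 195°, sin 195°) = (-0.9659, -0.2588); from cell (4,7)
  next x-line at t=0.2588, next y-line at t=2.3955; Δt_x=1.0353, Δt_y=3.8637
    x: enter (3,7) at t=0.2588
    x: enter (2,7) at t=1.2941
    x: enter (1,7) at t=2.3294
    y: enter (1,6) at t=2.3955
    x: enter (0,6) at t=3.3646 ← occupied
  → r_4 = 3.3646

ranges = [6.7615, 1.4682, 0.3934, 3.3646]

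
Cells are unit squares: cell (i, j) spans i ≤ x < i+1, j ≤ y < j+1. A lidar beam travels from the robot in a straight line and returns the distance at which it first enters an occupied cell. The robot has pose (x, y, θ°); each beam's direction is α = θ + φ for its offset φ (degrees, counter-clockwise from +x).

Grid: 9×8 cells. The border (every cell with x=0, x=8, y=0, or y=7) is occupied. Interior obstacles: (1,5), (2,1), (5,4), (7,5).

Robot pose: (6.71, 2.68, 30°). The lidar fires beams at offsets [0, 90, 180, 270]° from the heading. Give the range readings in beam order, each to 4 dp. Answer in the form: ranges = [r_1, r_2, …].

ranges = [1.4896, 1.5242, 3.3600, 1.9399]

beam 1: φ=0°, α=30°
  dir = (cos 30°, sin 30°) = (0.8660, 0.5000); from cell (6,2)
  next x-line at t=0.3349, next y-line at t=0.6400; Δt_x=1.1547, Δt_y=2.0000
    x: enter (7,2) at t=0.3349
    y: enter (7,3) at t=0.6400
    x: enter (8,3) at t=1.4896 ← occupied
  → r_1 = 1.4896
beam 2: φ=90°, α=120°
  dir = (cos 120°, sin 120°) = (-0.5000, 0.8660); from cell (6,2)
  next x-line at t=1.4200, next y-line at t=0.3695; Δt_x=2.0000, Δt_y=1.1547
    y: enter (6,3) at t=0.3695
    x: enter (5,3) at t=1.4200
    y: enter (5,4) at t=1.5242 ← occupied
  → r_2 = 1.5242
beam 3: φ=180°, α=210°
  dir = (cos 210°, sin 210°) = (-0.8660, -0.5000); from cell (6,2)
  next x-line at t=0.8198, next y-line at t=1.3600; Δt_x=1.1547, Δt_y=2.0000
    x: enter (5,2) at t=0.8198
    y: enter (5,1) at t=1.3600
    x: enter (4,1) at t=1.9745
    x: enter (3,1) at t=3.1292
    y: enter (3,0) at t=3.3600 ← occupied
  → r_3 = 3.3600
beam 4: φ=270°, α=300°
  dir = (cos 300°, sin 300°) = (0.5000, -0.8660); from cell (6,2)
  next x-line at t=0.5800, next y-line at t=0.7852; Δt_x=2.0000, Δt_y=1.1547
    x: enter (7,2) at t=0.5800
    y: enter (7,1) at t=0.7852
    y: enter (7,0) at t=1.9399 ← occupied
  → r_4 = 1.9399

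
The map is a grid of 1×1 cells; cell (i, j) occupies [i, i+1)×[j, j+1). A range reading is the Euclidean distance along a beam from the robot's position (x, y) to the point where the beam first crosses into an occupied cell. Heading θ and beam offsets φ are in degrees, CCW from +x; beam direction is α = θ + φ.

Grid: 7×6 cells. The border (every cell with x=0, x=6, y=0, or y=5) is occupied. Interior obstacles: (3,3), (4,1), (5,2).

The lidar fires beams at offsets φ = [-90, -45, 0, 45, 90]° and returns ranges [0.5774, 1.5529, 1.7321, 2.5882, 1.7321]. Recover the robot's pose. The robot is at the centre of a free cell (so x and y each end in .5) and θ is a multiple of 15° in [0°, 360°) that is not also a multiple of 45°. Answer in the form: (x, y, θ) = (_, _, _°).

(x, y, θ) = (1.5, 2.5, 300°)

Candidates: 17 free-cell centres × 16 headings = 272 poses. Raycast each; keep the one whose scan matches to 4 dp.
  (3.5, 4.5, 60°): beam 1 = 2.8868 ≠ 0.5774 ✗
  (4.5, 2.5, 300°): beam 1 = 3.0000 ≠ 0.5774 ✗
  (1.5, 2.5, 285°): beam 1 = 0.5176 ≠ 0.5774 ✗
  …
  (1.5, 2.5, 300°): r_1=0.5774, r_2=1.5529, r_3=1.7321, r_4=2.5882, r_5=1.7321 — all match ✓
Unique over the lattice → pose = (1.5, 2.5, 300°).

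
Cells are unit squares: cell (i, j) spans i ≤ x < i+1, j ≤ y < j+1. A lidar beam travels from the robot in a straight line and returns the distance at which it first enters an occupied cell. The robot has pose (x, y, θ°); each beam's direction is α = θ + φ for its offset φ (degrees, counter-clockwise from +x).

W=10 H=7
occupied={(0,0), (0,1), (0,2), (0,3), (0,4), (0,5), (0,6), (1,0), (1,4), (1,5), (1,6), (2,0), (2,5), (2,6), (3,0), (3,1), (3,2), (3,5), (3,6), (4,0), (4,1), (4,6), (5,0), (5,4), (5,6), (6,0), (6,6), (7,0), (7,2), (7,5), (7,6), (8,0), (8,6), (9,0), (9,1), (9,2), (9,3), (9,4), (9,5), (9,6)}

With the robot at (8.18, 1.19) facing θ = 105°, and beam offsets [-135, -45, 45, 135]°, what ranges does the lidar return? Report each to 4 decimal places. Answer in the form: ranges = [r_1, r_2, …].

beam 1: φ=-135°, α=330°
  direction (0.8660, -0.5000); cell (8,1); t to first gridline: x 0.9469, y 0.3800 (then +1.1547 / +2.0000)
    (8,0) via y @ 0.3800  # hit
  → r_1 = 0.3800
beam 2: φ=-45°, α=60°
  direction (0.5000, 0.8660); cell (8,1); t to first gridline: x 1.6400, y 0.9353 (then +2.0000 / +1.1547)
    (8,2) via y @ 0.9353
    (9,2) via x @ 1.6400  # hit
  → r_2 = 1.6400
beam 3: φ=45°, α=150°
  direction (-0.8660, 0.5000); cell (8,1); t to first gridline: x 0.2078, y 1.6200 (then +1.1547 / +2.0000)
    (7,1) via x @ 0.2078
    (6,1) via x @ 1.3625
    (6,2) via y @ 1.6200
    (5,2) via x @ 2.5172
    (5,3) via y @ 3.6200
    (4,3) via x @ 3.6719
    (3,3) via x @ 4.8266
    (3,4) via y @ 5.6200
    (2,4) via x @ 5.9813
    (1,4) via x @ 7.1360  # hit
  → r_3 = 7.1360
beam 4: φ=135°, α=240°
  direction (-0.5000, -0.8660); cell (8,1); t to first gridline: x 0.3600, y 0.2194 (then +2.0000 / +1.1547)
    (8,0) via y @ 0.2194  # hit
  → r_4 = 0.2194

ranges = [0.3800, 1.6400, 7.1360, 0.2194]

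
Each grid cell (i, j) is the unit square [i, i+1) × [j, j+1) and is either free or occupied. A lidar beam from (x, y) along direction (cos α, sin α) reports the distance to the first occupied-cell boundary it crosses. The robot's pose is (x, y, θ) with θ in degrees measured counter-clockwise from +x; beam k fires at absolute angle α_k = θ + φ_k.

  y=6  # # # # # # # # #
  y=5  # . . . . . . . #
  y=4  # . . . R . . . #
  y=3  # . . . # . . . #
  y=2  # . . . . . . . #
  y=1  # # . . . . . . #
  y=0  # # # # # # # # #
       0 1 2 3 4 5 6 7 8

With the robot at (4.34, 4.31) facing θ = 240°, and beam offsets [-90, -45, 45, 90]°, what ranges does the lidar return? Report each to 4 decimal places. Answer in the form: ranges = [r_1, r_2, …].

beam 1: φ=-90°, α=150°
  cosα=-0.8660 sinα=0.5000 | (4,4) | tMaxX 0.3926 tMaxY 1.3800 | tΔX 1.1547 tΔY 2.0000
    t=0.3926 [x] (3,4)
    t=1.3800 [y] (3,5)
    t=1.5473 [x] (2,5)
    t=2.7020 [x] (1,5)
    t=3.3800 [y] (1,6) — stop
  → r_1 = 3.3800
beam 2: φ=-45°, α=195°
  cosα=-0.9659 sinα=-0.2588 | (4,4) | tMaxX 0.3520 tMaxY 1.1977 | tΔX 1.0353 tΔY 3.8637
    t=0.3520 [x] (3,4)
    t=1.1977 [y] (3,3)
    t=1.3873 [x] (2,3)
    t=2.4225 [x] (1,3)
    t=3.4578 [x] (0,3) — stop
  → r_2 = 3.4578
beam 3: φ=45°, α=285°
  cosα=0.2588 sinα=-0.9659 | (4,4) | tMaxX 2.5500 tMaxY 0.3209 | tΔX 3.8637 tΔY 1.0353
    t=0.3209 [y] (4,3) — stop
  → r_3 = 0.3209
beam 4: φ=90°, α=330°
  cosα=0.8660 sinα=-0.5000 | (4,4) | tMaxX 0.7621 tMaxY 0.6200 | tΔX 1.1547 tΔY 2.0000
    t=0.6200 [y] (4,3) — stop
  → r_4 = 0.6200

ranges = [3.3800, 3.4578, 0.3209, 0.6200]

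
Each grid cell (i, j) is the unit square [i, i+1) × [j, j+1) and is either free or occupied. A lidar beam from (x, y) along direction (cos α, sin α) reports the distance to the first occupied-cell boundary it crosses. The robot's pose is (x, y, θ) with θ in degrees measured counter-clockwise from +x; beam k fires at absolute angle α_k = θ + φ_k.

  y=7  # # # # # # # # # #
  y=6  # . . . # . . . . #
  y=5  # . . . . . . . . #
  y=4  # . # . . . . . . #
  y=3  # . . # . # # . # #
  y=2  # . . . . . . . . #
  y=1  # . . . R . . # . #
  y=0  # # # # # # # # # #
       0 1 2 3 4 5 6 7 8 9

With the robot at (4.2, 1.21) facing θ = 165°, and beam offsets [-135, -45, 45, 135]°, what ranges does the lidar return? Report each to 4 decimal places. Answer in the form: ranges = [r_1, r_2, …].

beam 1: φ=-135°, α=30°
  d=(0.8660,0.5000)  start (4,1)  tX=0.9238 tY=1.5800  stride 1/|dx|=1.1547 1/|dy|=2.0000
    cross x-line → (5,1), t=0.9238
    cross y-line → (5,2), t=1.5800
    cross x-line → (6,2), t=2.0785
    cross x-line → (7,2), t=3.2332
    cross y-line → (7,3), t=3.5800
    cross x-line → (8,3), t=4.3879 (wall)
  → r_1 = 4.3879
beam 2: φ=-45°, α=120°
  d=(-0.5000,0.8660)  start (4,1)  tX=0.4000 tY=0.9122  stride 1/|dx|=2.0000 1/|dy|=1.1547
    cross x-line → (3,1), t=0.4000
    cross y-line → (3,2), t=0.9122
    cross y-line → (3,3), t=2.0669 (wall)
  → r_2 = 2.0669
beam 3: φ=45°, α=210°
  d=(-0.8660,-0.5000)  start (4,1)  tX=0.2309 tY=0.4200  stride 1/|dx|=1.1547 1/|dy|=2.0000
    cross x-line → (3,1), t=0.2309
    cross y-line → (3,0), t=0.4200 (wall)
  → r_3 = 0.4200
beam 4: φ=135°, α=300°
  d=(0.5000,-0.8660)  start (4,1)  tX=1.6000 tY=0.2425  stride 1/|dx|=2.0000 1/|dy|=1.1547
    cross y-line → (4,0), t=0.2425 (wall)
  → r_4 = 0.2425

ranges = [4.3879, 2.0669, 0.4200, 0.2425]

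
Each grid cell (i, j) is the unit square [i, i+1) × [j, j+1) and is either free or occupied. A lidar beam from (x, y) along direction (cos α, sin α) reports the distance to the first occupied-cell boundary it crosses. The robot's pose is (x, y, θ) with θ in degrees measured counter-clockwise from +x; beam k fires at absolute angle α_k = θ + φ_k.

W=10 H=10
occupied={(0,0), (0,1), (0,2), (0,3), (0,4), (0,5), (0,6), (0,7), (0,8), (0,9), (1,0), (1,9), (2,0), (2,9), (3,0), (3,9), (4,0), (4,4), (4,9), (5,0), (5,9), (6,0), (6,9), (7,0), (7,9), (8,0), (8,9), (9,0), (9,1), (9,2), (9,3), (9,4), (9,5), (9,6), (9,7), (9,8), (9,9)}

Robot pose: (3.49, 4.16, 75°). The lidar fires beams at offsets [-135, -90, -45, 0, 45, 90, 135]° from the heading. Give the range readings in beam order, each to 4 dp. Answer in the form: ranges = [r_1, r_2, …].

ranges = [3.6489, 0.5280, 0.5889, 5.0107, 4.9800, 2.5778, 2.8752]

beam 1: φ=-135°, α=300°
  d=(0.5000,-0.8660)  start (3,4)  tX=1.0200 tY=0.1848  stride 1/|dx|=2.0000 1/|dy|=1.1547
    cross y-line → (3,3), t=0.1848
    cross x-line → (4,3), t=1.0200
    cross y-line → (4,2), t=1.3395
    cross y-line → (4,1), t=2.4942
    cross x-line → (5,1), t=3.0200
    cross y-line → (5,0), t=3.6489 (wall)
  → r_1 = 3.6489
beam 2: φ=-90°, α=345°
  d=(0.9659,-0.2588)  start (3,4)  tX=0.5280 tY=0.6182  stride 1/|dx|=1.0353 1/|dy|=3.8637
    cross x-line → (4,4), t=0.5280 (wall)
  → r_2 = 0.5280
beam 3: φ=-45°, α=30°
  d=(0.8660,0.5000)  start (3,4)  tX=0.5889 tY=1.6800  stride 1/|dx|=1.1547 1/|dy|=2.0000
    cross x-line → (4,4), t=0.5889 (wall)
  → r_3 = 0.5889
beam 4: φ=0°, α=75°
  d=(0.2588,0.9659)  start (3,4)  tX=1.9705 tY=0.8696  stride 1/|dx|=3.8637 1/|dy|=1.0353
    cross y-line → (3,5), t=0.8696
    cross y-line → (3,6), t=1.9049
    cross x-line → (4,6), t=1.9705
    cross y-line → (4,7), t=2.9402
    cross y-line → (4,8), t=3.9755
    cross y-line → (4,9), t=5.0107 (wall)
  → r_4 = 5.0107
beam 5: φ=45°, α=120°
  d=(-0.5000,0.8660)  start (3,4)  tX=0.9800 tY=0.9699  stride 1/|dx|=2.0000 1/|dy|=1.1547
    cross y-line → (3,5), t=0.9699
    cross x-line → (2,5), t=0.9800
    cross y-line → (2,6), t=2.1246
    cross x-line → (1,6), t=2.9800
    cross y-line → (1,7), t=3.2793
    cross y-line → (1,8), t=4.4341
    cross x-line → (0,8), t=4.9800 (wall)
  → r_5 = 4.9800
beam 6: φ=90°, α=165°
  d=(-0.9659,0.2588)  start (3,4)  tX=0.5073 tY=3.2455  stride 1/|dx|=1.0353 1/|dy|=3.8637
    cross x-line → (2,4), t=0.5073
    cross x-line → (1,4), t=1.5426
    cross x-line → (0,4), t=2.5778 (wall)
  → r_6 = 2.5778
beam 7: φ=135°, α=210°
  d=(-0.8660,-0.5000)  start (3,4)  tX=0.5658 tY=0.3200  stride 1/|dx|=1.1547 1/|dy|=2.0000
    cross y-line → (3,3), t=0.3200
    cross x-line → (2,3), t=0.5658
    cross x-line → (1,3), t=1.7205
    cross y-line → (1,2), t=2.3200
    cross x-line → (0,2), t=2.8752 (wall)
  → r_7 = 2.8752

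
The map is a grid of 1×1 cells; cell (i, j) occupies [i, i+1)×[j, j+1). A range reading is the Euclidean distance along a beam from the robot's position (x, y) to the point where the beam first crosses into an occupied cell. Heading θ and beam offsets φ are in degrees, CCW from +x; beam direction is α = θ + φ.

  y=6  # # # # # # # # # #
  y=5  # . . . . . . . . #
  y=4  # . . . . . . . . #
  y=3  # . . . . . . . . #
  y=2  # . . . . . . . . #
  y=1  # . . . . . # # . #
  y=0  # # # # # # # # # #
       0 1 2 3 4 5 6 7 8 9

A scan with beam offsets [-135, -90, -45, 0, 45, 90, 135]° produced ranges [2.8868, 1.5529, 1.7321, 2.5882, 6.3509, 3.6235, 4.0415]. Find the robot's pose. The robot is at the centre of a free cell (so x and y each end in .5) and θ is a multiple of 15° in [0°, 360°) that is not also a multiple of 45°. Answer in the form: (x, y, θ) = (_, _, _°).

The pose lattice has 38·16 = 608 candidates. Test each by forward raycasting.
  (7.5, 5.5, 105°): beam 1 = 1.7321 ≠ 2.8868 ✗
  (2.5, 1.5, 285°): beam 1 = 1.7321 ≠ 2.8868 ✗
  (8.5, 3.5, 105°): beam 1 = 0.5774 ≠ 2.8868 ✗
  …
  (3.5, 2.5, 345°): r_1=2.8868, r_2=1.5529, r_3=1.7321, r_4=2.5882, r_5=6.3509, r_6=3.6235, r_7=4.0415 — all match ✓
Unique over the lattice → pose = (3.5, 2.5, 345°).

(x, y, θ) = (3.5, 2.5, 345°)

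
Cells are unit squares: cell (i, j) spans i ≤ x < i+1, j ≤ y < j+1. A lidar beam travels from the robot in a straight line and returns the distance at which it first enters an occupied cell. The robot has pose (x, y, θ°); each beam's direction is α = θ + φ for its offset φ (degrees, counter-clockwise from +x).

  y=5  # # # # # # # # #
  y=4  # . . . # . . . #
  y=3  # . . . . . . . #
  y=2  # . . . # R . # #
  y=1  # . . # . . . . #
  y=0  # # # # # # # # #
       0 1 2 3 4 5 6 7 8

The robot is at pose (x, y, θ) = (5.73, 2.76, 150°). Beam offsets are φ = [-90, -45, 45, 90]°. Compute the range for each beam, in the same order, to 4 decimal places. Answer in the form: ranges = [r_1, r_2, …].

ranges = [2.5865, 2.3190, 0.7558, 2.0323]

beam 1: φ=-90°, α=60°
  direction (0.5000, 0.8660); cell (5,2); t to first gridline: x 0.5400, y 0.2771 (then +2.0000 / +1.1547)
    (5,3) via y @ 0.2771
    (6,3) via x @ 0.5400
    (6,4) via y @ 1.4318
    (7,4) via x @ 2.5400
    (7,5) via y @ 2.5865  # hit
  → r_1 = 2.5865
beam 2: φ=-45°, α=105°
  direction (-0.2588, 0.9659); cell (5,2); t to first gridline: x 2.8205, y 0.2485 (then +3.8637 / +1.0353)
    (5,3) via y @ 0.2485
    (5,4) via y @ 1.2837
    (5,5) via y @ 2.3190  # hit
  → r_2 = 2.3190
beam 3: φ=45°, α=195°
  direction (-0.9659, -0.2588); cell (5,2); t to first gridline: x 0.7558, y 2.9364 (then +1.0353 / +3.8637)
    (4,2) via x @ 0.7558  # hit
  → r_3 = 0.7558
beam 4: φ=90°, α=240°
  direction (-0.5000, -0.8660); cell (5,2); t to first gridline: x 1.4600, y 0.8776 (then +2.0000 / +1.1547)
    (5,1) via y @ 0.8776
    (4,1) via x @ 1.4600
    (4,0) via y @ 2.0323  # hit
  → r_4 = 2.0323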